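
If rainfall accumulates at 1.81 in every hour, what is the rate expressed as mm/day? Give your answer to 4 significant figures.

1.81 in/hour × 25.4 mm/in × 24 hour/day = 1103 mm/day.

1103 mm/day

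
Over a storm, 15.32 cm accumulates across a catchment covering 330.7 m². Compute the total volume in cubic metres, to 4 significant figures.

Depth: 15.32 cm × 10 = 153.2 mm.
1 mm over 1 m² is 1 L, so volume = 153.2 × 330.7 = 50663.24 L = 50.66 m³.

50.66 cubic metres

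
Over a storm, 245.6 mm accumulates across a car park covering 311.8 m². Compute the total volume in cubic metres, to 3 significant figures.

1 mm over 1 m² is 1 L, so volume = 245.6 × 311.8 = 76578.08 L = 76.6 m³.

76.6 cubic metres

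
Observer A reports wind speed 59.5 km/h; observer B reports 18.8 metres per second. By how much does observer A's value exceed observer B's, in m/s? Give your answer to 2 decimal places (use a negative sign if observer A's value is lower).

observer A: 59.5 km/h = 16.5278 m/s.
Difference: 16.5278 − 18.8000 = -2.27 m/s.

-2.27 m/s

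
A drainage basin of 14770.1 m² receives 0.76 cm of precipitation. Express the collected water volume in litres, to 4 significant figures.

112300 litres

Depth: 0.76 cm × 10 = 7.6 mm.
1 mm over 1 m² is 1 L, so volume = 7.6 × 14770.1 = 112252.76 L ≈ 112300 L.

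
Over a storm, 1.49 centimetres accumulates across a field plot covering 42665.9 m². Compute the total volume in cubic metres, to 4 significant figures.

Depth: 1.49 cm × 10 = 14.9 mm.
1 mm over 1 m² is 1 L, so volume = 14.9 × 42665.9 = 635721.91 L = 635.7 m³.

635.7 cubic metres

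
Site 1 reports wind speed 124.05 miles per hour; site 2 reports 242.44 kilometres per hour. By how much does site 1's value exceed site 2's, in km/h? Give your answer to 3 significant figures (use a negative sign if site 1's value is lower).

-42.8 km/h

site 1: 124.05 mph = 199.639 km/h.
Difference: 199.639 − 242.440 = -42.8 km/h.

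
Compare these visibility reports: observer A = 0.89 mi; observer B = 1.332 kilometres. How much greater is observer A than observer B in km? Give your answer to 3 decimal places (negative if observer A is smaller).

observer A: 0.89 SM = 1.43232 km.
Difference: 1.43232 − 1.33200 = 0.100 km.

0.100 km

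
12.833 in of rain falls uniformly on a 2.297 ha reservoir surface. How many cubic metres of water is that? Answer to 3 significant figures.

7490 cubic metres

Depth: 12.833 in × 25.4 = 325.9582 mm.
Area: 2.297 ha = 22970 m².
1 mm over 1 m² is 1 L, so volume = 325.9582 × 22970 = 7487259.9 L = 7490 m³.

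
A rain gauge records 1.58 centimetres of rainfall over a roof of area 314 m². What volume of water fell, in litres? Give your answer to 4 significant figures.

4961 litres

Depth: 1.58 cm × 10 = 15.8 mm.
1 mm over 1 m² is 1 L, so volume = 15.8 × 314 = 4961.2 L ≈ 4961 L.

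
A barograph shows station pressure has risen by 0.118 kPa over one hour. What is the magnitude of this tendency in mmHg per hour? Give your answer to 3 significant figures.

0.118 kPa / 1 h × 7.50062 mmHg/kPa = 0.885 mmHg/h.

0.885 mmHg per hour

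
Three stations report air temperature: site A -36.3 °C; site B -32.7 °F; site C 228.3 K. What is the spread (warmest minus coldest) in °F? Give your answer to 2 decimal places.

16.03 °F

site B: -32.7 °F = -35.944 °C.
site C: 228.3 K = -44.850 °C.
Spread: (-35.944) − (-44.850) = 8.906 °C = 16.03 °F.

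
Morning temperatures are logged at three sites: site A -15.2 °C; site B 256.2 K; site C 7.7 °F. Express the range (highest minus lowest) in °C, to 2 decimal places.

site B: 256.2 K = -16.950 °C.
site C: 7.7 °F = -13.500 °C.
Spread: (-13.500) − (-16.950) = 3.450 °C.

3.45 °C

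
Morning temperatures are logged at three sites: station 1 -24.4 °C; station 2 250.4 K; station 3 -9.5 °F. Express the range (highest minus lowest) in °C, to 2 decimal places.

station 2: 250.4 K = -22.750 °C.
station 3: -9.5 °F = -23.056 °C.
Spread: (-22.750) − (-24.400) = 1.650 °C.

1.65 °C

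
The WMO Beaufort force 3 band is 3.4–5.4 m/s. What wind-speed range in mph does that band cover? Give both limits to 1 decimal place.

7.6 to 12.1 mph

3.4–5.4 m/s × 2.237 = 7.6–12.1 mph.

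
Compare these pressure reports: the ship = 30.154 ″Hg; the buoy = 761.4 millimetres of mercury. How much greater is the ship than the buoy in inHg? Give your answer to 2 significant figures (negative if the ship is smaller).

0.18 inHg

the buoy: 761.4 mmHg = 29.9764 inHg.
Difference: 30.1540 − 29.9764 = 0.18 inHg.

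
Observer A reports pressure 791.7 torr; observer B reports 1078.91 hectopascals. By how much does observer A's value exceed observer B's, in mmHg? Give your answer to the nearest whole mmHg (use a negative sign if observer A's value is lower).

-18 mmHg

observer B: 1078.91 hPa = 809.25 mmHg.
Difference: 791.70 − 809.25 = -18 mmHg.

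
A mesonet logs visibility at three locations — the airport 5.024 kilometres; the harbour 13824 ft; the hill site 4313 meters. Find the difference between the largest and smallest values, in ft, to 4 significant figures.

2659 ft

the airport: 5.024 km = 16482.94 ft.
the hill site: 4313 m = 14150.26 ft.
Spread: 16482.94 − 13824.00 = 2659 ft.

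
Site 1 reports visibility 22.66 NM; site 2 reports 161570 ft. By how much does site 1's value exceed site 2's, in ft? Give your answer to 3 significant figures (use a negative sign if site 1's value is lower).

-23900 ft

site 1: 22.66 nmi = 137684.78 ft.
Difference: 137684.78 − 161570.00 = -23900 ft.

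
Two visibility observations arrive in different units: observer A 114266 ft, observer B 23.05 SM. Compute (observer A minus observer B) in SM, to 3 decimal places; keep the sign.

-1.409 SM

observer A: 114266 ft = 21.64129 SM.
Difference: 21.64129 − 23.05000 = -1.409 SM.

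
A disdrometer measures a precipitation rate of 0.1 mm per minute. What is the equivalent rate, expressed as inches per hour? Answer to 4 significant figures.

0.1 mm/minute × 0.0393701 in/mm × 60 minute/hour = 0.2362 in/hour.

0.2362 in/hour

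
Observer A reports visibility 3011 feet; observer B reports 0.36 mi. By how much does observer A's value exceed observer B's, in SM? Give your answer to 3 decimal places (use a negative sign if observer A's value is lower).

observer A: 3011 ft = 0.57027 SM.
Difference: 0.57027 − 0.36000 = 0.210 SM.

0.210 SM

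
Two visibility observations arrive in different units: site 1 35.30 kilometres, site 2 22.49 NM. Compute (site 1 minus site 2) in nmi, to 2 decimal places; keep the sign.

-3.43 nmi

site 1: 35.30 km = 19.0605 nmi.
Difference: 19.0605 − 22.4900 = -3.43 nmi.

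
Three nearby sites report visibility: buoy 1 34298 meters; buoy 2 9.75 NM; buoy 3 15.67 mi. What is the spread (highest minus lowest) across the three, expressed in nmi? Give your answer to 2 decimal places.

8.77 nmi

buoy 1: 34298 m = 18.5194 nmi.
buoy 3: 15.67 SM = 13.6169 nmi.
Spread: 18.5194 − 9.7500 = 8.77 nmi.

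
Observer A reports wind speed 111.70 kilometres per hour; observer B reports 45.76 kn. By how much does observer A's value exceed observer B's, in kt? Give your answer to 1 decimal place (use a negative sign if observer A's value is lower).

14.6 kt

observer A: 111.70 km/h = 60.313 kt.
Difference: 60.313 − 45.760 = 14.6 kt.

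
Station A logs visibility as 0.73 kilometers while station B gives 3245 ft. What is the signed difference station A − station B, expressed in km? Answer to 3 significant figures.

-0.259 km

station B: 3245 ft = 0.98908 km.
Difference: 0.73000 − 0.98908 = -0.259 km.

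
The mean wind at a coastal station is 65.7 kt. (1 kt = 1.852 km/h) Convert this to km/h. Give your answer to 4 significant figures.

1 kt = 1.852 km/h, so 65.7 × 1.852 = 121.7 km/h.

121.7 km/h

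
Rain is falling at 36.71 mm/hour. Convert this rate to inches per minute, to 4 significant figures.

36.71 mm/hour × 0.0393701 in/mm × 0.0166667 hour/minute = 0.02409 in/minute.

0.02409 in/minute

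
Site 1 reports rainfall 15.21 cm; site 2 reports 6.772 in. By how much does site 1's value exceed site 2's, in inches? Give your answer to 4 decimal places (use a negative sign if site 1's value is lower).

site 1: 15.21 cm = 5.988189 in.
Difference: 5.988189 − 6.772000 = -0.7838 in.

-0.7838 in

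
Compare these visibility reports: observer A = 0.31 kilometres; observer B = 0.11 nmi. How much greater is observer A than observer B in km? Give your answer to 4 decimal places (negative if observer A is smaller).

observer B: 0.11 nmi = 0.203720 km.
Difference: 0.310000 − 0.203720 = 0.1063 km.

0.1063 km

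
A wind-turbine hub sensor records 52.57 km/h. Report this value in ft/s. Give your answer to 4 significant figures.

1 km/h = 0.911344 ft/s, so 52.57 × 0.911344 = 47.91 ft/s.

47.91 ft/s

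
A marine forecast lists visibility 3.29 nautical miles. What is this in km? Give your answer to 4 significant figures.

6.093 km

1 nmi = 1.852 km, so 3.29 × 1.852 = 6.093 km.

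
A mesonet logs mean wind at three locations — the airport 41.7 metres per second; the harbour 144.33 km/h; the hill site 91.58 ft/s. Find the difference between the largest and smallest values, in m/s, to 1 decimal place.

the harbour: 144.33 km/h = 40.092 m/s.
the hill site: 91.58 ft/s = 27.914 m/s.
Spread: 41.700 − 27.914 = 13.8 m/s.

13.8 m/s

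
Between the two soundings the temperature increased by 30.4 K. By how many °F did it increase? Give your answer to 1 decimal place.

54.7 °F

A change of 1 °C equals a change of 1.8 °F: Δ°F = 30.4 × 1.8 = 54.7 °F.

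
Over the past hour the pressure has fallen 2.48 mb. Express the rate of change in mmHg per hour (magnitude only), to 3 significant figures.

1.86 mmHg per hour

2.48 mb / 1 h × 0.750062 mmHg/mb = 1.86 mmHg/h.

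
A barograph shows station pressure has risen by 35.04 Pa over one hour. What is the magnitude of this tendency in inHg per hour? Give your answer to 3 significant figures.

0.0103 inHg per hour

35.04 Pa / 1 h × 0.0002953 inHg/Pa = 0.0103 inHg/h.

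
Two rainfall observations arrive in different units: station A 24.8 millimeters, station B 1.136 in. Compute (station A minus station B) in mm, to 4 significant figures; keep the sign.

-4.054 mm

station B: 1.136 in = 28.85440 mm.
Difference: 24.80000 − 28.85440 = -4.054 mm.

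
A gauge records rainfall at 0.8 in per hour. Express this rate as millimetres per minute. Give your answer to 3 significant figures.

0.8 in/hour × 25.4 mm/in × 0.0166667 hour/minute = 0.339 mm/minute.

0.339 mm/minute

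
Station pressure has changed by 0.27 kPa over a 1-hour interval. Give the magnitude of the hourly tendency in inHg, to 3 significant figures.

0.0797 inHg per hour

0.27 kPa / 1 h × 0.2953 inHg/kPa = 0.0797 inHg/h.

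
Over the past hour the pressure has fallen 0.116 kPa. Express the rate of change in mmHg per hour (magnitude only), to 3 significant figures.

0.116 kPa / 1 h × 7.50062 mmHg/kPa = 0.870 mmHg/h.

0.870 mmHg per hour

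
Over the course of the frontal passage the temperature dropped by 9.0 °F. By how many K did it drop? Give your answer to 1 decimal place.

For a temperature change the 32° offset cancels: ΔK = 9.0 × 0.5556 = 5.0 K.

5.0 K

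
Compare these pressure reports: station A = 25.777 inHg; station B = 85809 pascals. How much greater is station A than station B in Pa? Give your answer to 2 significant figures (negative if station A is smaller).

station A: 25.777 inHg = 87290.95 Pa.
Difference: 87290.95 − 85809.00 = 1500 Pa.

1500 Pa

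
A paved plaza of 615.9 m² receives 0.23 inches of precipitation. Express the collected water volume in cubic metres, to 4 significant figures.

Depth: 0.23 in × 25.4 = 5.842 mm.
1 mm over 1 m² is 1 L, so volume = 5.842 × 615.9 = 3598.0878 L = 3.598 m³.

3.598 cubic metres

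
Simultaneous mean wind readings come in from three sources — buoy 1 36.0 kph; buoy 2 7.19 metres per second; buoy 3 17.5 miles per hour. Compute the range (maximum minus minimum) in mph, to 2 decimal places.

6.29 mph

buoy 1: 36.0 km/h = 22.3694 mph.
buoy 2: 7.19 m/s = 16.0836 mph.
Spread: 22.3694 − 16.0836 = 6.29 mph.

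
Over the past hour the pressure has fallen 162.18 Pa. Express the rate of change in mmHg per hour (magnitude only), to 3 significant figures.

162.18 Pa / 1 h × 0.00750062 mmHg/Pa = 1.22 mmHg/h.

1.22 mmHg per hour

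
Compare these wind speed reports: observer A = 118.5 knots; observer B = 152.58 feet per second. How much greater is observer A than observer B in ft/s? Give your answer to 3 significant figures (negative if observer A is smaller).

observer A: 118.5 kt = 200.005 ft/s.
Difference: 200.005 − 152.580 = 47.4 ft/s.

47.4 ft/s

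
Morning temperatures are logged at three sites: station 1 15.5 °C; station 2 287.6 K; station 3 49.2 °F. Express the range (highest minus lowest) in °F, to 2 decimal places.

10.70 °F

station 2: 287.6 K = 14.450 °C.
station 3: 49.2 °F = 9.556 °C.
Spread: 15.500 − 9.556 = 5.944 °C = 10.70 °F.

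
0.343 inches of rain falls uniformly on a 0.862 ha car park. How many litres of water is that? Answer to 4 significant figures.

75100 litres

Depth: 0.343 in × 25.4 = 8.7122 mm.
Area: 0.862 ha = 8620 m².
1 mm over 1 m² is 1 L, so volume = 8.7122 × 8620 = 75099.164 L ≈ 75100 L.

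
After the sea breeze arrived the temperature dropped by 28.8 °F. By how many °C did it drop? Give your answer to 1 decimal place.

16.0 °C

A change of 1 °C equals a change of 1.8 °F: Δ°C = 28.8 × 0.5556 = 16.0 °C.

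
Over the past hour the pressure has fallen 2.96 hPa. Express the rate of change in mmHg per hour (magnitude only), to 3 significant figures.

2.22 mmHg per hour

2.96 hPa / 1 h × 0.750062 mmHg/hPa = 2.22 mmHg/h.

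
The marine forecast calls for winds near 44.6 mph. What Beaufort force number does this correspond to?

44.6 mph = 19.9 m/s, which is Beaufort 8 (gale, 17.2–20.7 m/s).

Beaufort force 8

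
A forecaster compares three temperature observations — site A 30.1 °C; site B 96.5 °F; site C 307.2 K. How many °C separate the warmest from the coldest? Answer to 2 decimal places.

5.73 °C

site B: 96.5 °F = 35.833 °C.
site C: 307.2 K = 34.050 °C.
Spread: 35.833 − 30.100 = 5.733 °C.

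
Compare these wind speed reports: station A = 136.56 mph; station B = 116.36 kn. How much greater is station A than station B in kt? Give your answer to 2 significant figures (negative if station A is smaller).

station A: 136.56 mph = 118.667 kt.
Difference: 118.667 − 116.360 = 2.3 kt.

2.3 kt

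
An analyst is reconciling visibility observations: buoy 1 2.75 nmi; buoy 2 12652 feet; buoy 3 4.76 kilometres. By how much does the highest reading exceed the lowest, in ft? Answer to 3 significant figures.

buoy 1: 2.75 nmi = 16709.32 ft.
buoy 3: 4.76 km = 15616.80 ft.
Spread: 16709.32 − 12652.00 = 4060 ft.

4060 ft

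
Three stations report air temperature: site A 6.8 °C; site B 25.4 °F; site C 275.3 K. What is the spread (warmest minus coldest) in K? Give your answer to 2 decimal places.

10.47 K

site B: 25.4 °F = -3.667 °C.
site C: 275.3 K = 2.150 °C.
Spread: 6.800 − (-3.667) = 10.467 °C.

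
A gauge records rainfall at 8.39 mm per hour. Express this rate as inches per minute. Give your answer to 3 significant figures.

8.39 mm/hour × 0.0393701 in/mm × 0.0166667 hour/minute = 0.00551 in/minute.

0.00551 in/minute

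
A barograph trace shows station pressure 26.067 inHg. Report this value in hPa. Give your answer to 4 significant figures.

882.7 hPa

1 inHg = 33.8639 hPa, so 26.067 × 33.8639 = 882.7 hPa.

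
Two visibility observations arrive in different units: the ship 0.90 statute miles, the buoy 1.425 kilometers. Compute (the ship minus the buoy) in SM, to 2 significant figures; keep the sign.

0.015 SM

the buoy: 1.425 km = 0.88545 SM.
Difference: 0.90000 − 0.88545 = 0.015 SM.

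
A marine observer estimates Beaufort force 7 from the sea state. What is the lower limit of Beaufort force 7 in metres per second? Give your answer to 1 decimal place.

13.9 m/s

Beaufort 7 (near gale) spans 13.9–17.1 m/s.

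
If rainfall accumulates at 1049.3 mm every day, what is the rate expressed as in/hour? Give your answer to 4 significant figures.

1.721 in/hour

1049.3 mm/day × 0.0393701 in/mm × 0.0416667 day/hour = 1.721 in/hour.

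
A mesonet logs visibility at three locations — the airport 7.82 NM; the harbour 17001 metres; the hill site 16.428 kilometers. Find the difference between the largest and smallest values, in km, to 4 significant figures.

2.518 km

the airport: 7.82 nmi = 14.48264 km.
the harbour: 17001 m = 17.00100 km.
Spread: 17.00100 − 14.48264 = 2.518 km.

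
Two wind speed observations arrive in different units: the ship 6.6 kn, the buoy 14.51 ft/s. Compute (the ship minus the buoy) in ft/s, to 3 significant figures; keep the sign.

-3.37 ft/s

the ship: 6.6 kt = 11.1395 ft/s.
Difference: 11.1395 − 14.5100 = -3.37 ft/s.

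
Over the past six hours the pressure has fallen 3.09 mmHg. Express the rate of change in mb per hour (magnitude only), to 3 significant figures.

3.09 mmHg / 6 h × 1.33322 mb/mmHg = 0.687 mb/h.

0.687 mb per hour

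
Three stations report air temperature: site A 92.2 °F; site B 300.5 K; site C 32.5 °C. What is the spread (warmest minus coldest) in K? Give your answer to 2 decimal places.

site A: 92.2 °F = 33.444 °C.
site B: 300.5 K = 27.350 °C.
Spread: 33.444 − 27.350 = 6.094 °C.

6.09 K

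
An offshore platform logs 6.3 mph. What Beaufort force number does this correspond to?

Beaufort force 2

6.3 mph = 2.8 m/s, which is Beaufort 2 (light breeze, 1.6–3.3 m/s).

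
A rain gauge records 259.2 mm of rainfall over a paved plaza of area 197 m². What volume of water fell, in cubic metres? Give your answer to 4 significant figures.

51.06 cubic metres

1 mm over 1 m² is 1 L, so volume = 259.2 × 197 = 51062.4 L = 51.06 m³.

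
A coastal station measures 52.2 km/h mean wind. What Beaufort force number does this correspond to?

52.2 km/h = 14.5 m/s, which is Beaufort 7 (near gale, 13.9–17.1 m/s).

Beaufort force 7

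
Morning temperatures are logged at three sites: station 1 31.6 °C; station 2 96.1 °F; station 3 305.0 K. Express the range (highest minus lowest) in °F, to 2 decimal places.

7.22 °F

station 2: 96.1 °F = 35.611 °C.
station 3: 305.0 K = 31.850 °C.
Spread: 35.611 − 31.600 = 4.011 °C = 7.22 °F.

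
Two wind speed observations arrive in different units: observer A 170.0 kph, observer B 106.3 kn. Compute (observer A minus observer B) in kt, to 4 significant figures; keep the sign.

-14.51 kt

observer A: 170.0 km/h = 91.7927 kt.
Difference: 91.7927 − 106.3000 = -14.51 kt.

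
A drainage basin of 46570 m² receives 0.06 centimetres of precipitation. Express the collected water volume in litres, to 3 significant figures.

27900 litres

Depth: 0.06 cm × 10 = 0.6 mm.
1 mm over 1 m² is 1 L, so volume = 0.6 × 46570 = 27942 L ≈ 27900 L.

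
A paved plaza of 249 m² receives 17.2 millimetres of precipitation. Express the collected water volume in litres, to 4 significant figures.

4283 litres

1 mm over 1 m² is 1 L, so volume = 17.2 × 249 = 4282.8 L ≈ 4283 L.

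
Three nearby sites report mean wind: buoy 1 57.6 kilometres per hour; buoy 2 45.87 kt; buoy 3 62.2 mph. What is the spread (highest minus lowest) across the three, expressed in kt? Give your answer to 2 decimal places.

buoy 1: 57.6 km/h = 31.1015 kt.
buoy 3: 62.2 mph = 54.0503 kt.
Spread: 54.0503 − 31.1015 = 22.95 kt.

22.95 kt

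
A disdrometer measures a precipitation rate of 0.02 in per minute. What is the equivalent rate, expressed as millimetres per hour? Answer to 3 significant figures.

30.5 mm/hour

0.02 in/minute × 25.4 mm/in × 60 minute/hour = 30.5 mm/hour.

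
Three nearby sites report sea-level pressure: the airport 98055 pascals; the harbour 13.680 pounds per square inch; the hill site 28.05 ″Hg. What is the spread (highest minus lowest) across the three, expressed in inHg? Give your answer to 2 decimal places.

1.10 inHg

the airport: 98055 Pa = 28.9556 inHg.
the harbour: 13.680 psi = 27.8528 inHg.
Spread: 28.9556 − 27.8528 = 1.10 inHg.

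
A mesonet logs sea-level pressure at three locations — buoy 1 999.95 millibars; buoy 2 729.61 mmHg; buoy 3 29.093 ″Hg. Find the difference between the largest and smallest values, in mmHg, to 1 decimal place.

20.4 mmHg

buoy 1: 999.95 mb = 750.024 mmHg.
buoy 3: 29.093 inHg = 738.962 mmHg.
Spread: 750.024 − 729.610 = 20.4 mmHg.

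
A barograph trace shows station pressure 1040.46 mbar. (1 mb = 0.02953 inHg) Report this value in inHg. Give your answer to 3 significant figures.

30.7 inHg

1 mb = 0.02953 inHg, so 1040.46 × 0.02953 = 30.7 inHg.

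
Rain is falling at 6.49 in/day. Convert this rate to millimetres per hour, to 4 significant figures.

6.869 mm/hour

6.49 in/day × 25.4 mm/in × 0.0416667 day/hour = 6.869 mm/hour.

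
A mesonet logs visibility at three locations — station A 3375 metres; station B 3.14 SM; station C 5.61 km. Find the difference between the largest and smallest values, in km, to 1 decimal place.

2.2 km

station A: 3375 m = 3.375 km.
station B: 3.14 SM = 5.053 km.
Spread: 5.610 − 3.375 = 2.2 km.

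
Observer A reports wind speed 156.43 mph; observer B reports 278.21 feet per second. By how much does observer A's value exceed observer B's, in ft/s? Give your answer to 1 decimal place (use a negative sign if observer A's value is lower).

observer A: 156.43 mph = 229.431 ft/s.
Difference: 229.431 − 278.210 = -48.8 ft/s.

-48.8 ft/s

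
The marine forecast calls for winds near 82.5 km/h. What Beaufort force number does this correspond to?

Beaufort force 9

82.5 km/h = 22.9 m/s, which is Beaufort 9 (strong gale, 20.8–24.4 m/s).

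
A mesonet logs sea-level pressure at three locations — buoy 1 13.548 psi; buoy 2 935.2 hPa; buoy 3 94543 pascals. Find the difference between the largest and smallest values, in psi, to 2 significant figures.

buoy 2: 935.2 hPa = 13.5639 psi.
buoy 3: 94543 Pa = 13.7123 psi.
Spread: 13.7123 − 13.5480 = 0.16 psi.

0.16 psi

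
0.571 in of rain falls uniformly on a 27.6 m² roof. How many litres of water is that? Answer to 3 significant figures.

Depth: 0.571 in × 25.4 = 14.5034 mm.
1 mm over 1 m² is 1 L, so volume = 14.5034 × 27.6 = 400.29384 L ≈ 400 L.

400 litres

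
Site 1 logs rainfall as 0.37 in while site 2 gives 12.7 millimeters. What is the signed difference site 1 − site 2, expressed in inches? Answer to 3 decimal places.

site 2: 12.7 mm = 0.50000 in.
Difference: 0.37000 − 0.50000 = -0.130 in.

-0.130 in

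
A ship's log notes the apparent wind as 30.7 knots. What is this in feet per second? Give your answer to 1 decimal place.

51.8 ft/s

1 kt = 1.68781 ft/s, so 30.7 × 1.68781 = 51.8 ft/s.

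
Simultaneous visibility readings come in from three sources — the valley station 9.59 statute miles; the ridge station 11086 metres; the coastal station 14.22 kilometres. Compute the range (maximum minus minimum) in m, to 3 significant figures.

the valley station: 9.59 SM = 15433.61 m.
the coastal station: 14.22 km = 14220.00 m.
Spread: 15433.61 − 11086.00 = 4350 m.

4350 m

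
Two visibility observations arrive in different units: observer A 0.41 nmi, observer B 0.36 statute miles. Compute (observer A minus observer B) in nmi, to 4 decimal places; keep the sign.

0.0972 nmi

observer B: 0.36 SM = 0.312831 nmi.
Difference: 0.410000 − 0.312831 = 0.0972 nmi.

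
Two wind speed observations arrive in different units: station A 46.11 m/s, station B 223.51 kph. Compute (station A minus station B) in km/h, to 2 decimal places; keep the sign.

station A: 46.11 m/s = 165.9960 km/h.
Difference: 165.9960 − 223.5100 = -57.51 km/h.

-57.51 km/h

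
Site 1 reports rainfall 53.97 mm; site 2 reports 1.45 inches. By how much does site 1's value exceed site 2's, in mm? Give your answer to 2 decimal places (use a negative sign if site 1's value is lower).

17.14 mm

site 2: 1.45 in = 36.8300 mm.
Difference: 53.9700 − 36.8300 = 17.14 mm.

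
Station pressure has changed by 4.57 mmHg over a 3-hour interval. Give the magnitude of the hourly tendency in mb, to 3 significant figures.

4.57 mmHg / 3 h × 1.33322 mb/mmHg = 2.03 mb/h.

2.03 mb per hour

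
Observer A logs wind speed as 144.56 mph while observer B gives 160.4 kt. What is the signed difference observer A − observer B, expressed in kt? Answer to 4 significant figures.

-34.78 kt

observer A: 144.56 mph = 125.6192 kt.
Difference: 125.6192 − 160.4000 = -34.78 kt.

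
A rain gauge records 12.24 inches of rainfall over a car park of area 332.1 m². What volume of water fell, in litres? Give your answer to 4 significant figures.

103200 litres

Depth: 12.24 in × 25.4 = 310.896 mm.
1 mm over 1 m² is 1 L, so volume = 310.896 × 332.1 = 103248.56 L ≈ 103200 L.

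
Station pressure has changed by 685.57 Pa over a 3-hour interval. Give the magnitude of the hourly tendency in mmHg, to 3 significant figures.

1.71 mmHg per hour

685.57 Pa / 3 h × 0.00750062 mmHg/Pa = 1.71 mmHg/h.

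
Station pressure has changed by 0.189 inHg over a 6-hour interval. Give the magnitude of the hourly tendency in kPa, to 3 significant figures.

0.107 kPa per hour

0.189 inHg / 6 h × 3.38639 kPa/inHg = 0.107 kPa/h.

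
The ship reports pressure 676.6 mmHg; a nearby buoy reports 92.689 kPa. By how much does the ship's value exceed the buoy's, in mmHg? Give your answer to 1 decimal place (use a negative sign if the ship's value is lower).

-18.6 mmHg

the buoy: 92.689 kPa = 695.225 mmHg.
Difference: 676.600 − 695.225 = -18.6 mmHg.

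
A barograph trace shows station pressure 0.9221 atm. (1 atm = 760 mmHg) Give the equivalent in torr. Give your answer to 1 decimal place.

700.8 mmHg

1 atm = 760 mmHg, so 0.9221 × 760 = 700.8 mmHg.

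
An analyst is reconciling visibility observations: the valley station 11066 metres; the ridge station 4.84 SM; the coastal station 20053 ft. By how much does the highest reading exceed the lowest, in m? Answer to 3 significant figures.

4950 m

the ridge station: 4.84 SM = 7789.22 m.
the coastal station: 20053 ft = 6112.15 m.
Spread: 11066.00 − 6112.15 = 4950 m.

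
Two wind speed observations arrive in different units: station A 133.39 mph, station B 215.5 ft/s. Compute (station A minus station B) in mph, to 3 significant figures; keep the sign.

station B: 215.5 ft/s = 146.932 mph.
Difference: 133.390 − 146.932 = -13.5 mph.

-13.5 mph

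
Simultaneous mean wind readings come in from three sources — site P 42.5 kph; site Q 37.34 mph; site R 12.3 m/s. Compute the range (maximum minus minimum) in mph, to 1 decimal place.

10.9 mph

site P: 42.5 km/h = 26.408 mph.
site R: 12.3 m/s = 27.514 mph.
Spread: 37.340 − 26.408 = 10.9 mph.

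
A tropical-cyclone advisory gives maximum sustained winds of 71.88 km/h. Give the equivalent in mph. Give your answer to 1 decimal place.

1 km/h = 0.621371 mph, so 71.88 × 0.621371 = 44.7 mph.

44.7 mph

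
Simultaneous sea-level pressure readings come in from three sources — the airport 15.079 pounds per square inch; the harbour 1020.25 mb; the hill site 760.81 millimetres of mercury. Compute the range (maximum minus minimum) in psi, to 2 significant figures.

the harbour: 1020.25 mb = 14.7975 psi.
the hill site: 760.81 mmHg = 14.7116 psi.
Spread: 15.0790 − 14.7116 = 0.37 psi.

0.37 psi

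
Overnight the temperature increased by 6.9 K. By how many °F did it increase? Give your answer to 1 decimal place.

12.4 °F

A change of 1 °C equals a change of 1.8 °F: Δ°F = 6.9 × 1.8 = 12.4 °F.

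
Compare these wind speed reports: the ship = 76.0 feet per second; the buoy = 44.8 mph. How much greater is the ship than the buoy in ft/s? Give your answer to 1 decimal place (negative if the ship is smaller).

the buoy: 44.8 mph = 65.707 ft/s.
Difference: 76.000 − 65.707 = 10.3 ft/s.

10.3 ft/s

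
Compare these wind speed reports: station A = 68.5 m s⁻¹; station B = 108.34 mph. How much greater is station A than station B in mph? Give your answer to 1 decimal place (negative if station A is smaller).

44.9 mph

station A: 68.5 m/s = 153.230 mph.
Difference: 153.230 − 108.340 = 44.9 mph.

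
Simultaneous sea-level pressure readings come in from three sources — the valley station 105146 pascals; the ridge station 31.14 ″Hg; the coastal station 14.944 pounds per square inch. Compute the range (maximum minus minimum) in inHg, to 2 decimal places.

0.71 inHg

the valley station: 105146 Pa = 31.0496 inHg.
the coastal station: 14.944 psi = 30.4263 inHg.
Spread: 31.1400 − 30.4263 = 0.71 inHg.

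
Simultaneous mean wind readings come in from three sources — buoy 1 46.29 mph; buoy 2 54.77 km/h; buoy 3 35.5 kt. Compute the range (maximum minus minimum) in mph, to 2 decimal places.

buoy 2: 54.77 km/h = 34.0325 mph.
buoy 3: 35.5 kt = 40.8527 mph.
Spread: 46.2900 − 34.0325 = 12.26 mph.

12.26 mph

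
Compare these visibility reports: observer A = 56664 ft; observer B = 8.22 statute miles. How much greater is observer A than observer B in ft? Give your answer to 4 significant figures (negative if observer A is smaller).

13260 ft

observer B: 8.22 SM = 43401.60 ft.
Difference: 56664.00 − 43401.60 = 13260 ft.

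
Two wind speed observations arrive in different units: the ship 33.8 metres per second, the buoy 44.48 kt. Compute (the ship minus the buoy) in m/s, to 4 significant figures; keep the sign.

the buoy: 44.48 kt = 22.8825 m/s.
Difference: 33.8000 − 22.8825 = 10.92 m/s.

10.92 m/s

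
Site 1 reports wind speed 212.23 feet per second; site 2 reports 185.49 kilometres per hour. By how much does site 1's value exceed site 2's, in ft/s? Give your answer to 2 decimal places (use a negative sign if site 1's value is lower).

43.18 ft/s

site 2: 185.49 km/h = 169.0453 ft/s.
Difference: 212.2300 − 169.0453 = 43.18 ft/s.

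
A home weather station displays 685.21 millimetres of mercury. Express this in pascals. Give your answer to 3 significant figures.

91400 Pa

1 mmHg = 133.322 Pa, so 685.21 × 133.322 = 91400 Pa.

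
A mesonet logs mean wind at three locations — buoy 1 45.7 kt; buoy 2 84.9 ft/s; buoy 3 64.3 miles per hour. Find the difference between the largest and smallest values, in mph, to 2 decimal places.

buoy 1: 45.7 kt = 52.5906 mph.
buoy 2: 84.9 ft/s = 57.8864 mph.
Spread: 64.3000 − 52.5906 = 11.71 mph.

11.71 mph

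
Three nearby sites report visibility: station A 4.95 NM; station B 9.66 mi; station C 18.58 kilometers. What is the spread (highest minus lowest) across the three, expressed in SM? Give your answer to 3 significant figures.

station A: 4.95 nmi = 5.6964 SM.
station C: 18.58 km = 11.5451 SM.
Spread: 11.5451 − 5.6964 = 5.85 SM.

5.85 SM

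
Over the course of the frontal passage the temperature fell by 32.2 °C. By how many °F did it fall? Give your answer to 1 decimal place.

For a temperature change the 32° offset cancels: Δ°F = 32.2 × 1.8 = 58.0 °F.

58.0 °F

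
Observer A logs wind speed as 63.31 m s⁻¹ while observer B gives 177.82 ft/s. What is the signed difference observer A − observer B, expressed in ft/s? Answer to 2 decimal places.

29.89 ft/s

observer A: 63.31 m/s = 207.7100 ft/s.
Difference: 207.7100 − 177.8200 = 29.89 ft/s.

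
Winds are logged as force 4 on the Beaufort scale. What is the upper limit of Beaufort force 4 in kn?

16 kt

Beaufort 4 (moderate breeze) spans 11–16 knots.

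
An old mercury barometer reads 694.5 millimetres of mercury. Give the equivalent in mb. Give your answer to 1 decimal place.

925.9 mb

1 mmHg = 1.33322 mb, so 694.5 × 1.33322 = 925.9 mb.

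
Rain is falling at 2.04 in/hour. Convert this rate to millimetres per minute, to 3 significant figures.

2.04 in/hour × 25.4 mm/in × 0.0166667 hour/minute = 0.864 mm/minute.

0.864 mm/minute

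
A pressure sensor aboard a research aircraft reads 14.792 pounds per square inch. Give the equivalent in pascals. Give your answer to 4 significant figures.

1 psi = 6894.76 Pa, so 14.792 × 6894.76 = 102000 Pa.

102000 Pa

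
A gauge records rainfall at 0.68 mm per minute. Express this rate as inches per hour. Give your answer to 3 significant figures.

1.61 in/hour

0.68 mm/minute × 0.0393701 in/mm × 60 minute/hour = 1.61 in/hour.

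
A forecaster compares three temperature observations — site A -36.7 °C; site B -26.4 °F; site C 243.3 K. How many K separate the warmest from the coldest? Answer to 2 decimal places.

site B: -26.4 °F = -32.444 °C.
site C: 243.3 K = -29.850 °C.
Spread: (-29.850) − (-36.700) = 6.850 °C.

6.85 K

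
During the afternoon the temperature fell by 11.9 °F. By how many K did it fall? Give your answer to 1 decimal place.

For a temperature change the 32° offset cancels: ΔK = 11.9 × 0.5556 = 6.6 K.

6.6 K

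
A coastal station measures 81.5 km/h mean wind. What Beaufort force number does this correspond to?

Beaufort force 9

81.5 km/h = 22.6 m/s, which is Beaufort 9 (strong gale, 20.8–24.4 m/s).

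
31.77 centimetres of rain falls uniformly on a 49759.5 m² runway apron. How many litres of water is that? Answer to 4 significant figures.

Depth: 31.77 cm × 10 = 317.7 mm.
1 mm over 1 m² is 1 L, so volume = 317.7 × 49759.5 = 15808593 L ≈ 15810000 L.

15810000 litres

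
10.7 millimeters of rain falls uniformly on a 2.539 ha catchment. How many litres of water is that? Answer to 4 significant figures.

271700 litres

Area: 2.539 ha = 25390 m².
1 mm over 1 m² is 1 L, so volume = 10.7 × 25390 = 271673 L ≈ 271700 L.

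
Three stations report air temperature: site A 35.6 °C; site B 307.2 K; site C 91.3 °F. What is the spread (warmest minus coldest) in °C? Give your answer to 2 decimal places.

site B: 307.2 K = 34.050 °C.
site C: 91.3 °F = 32.944 °C.
Spread: 35.600 − 32.944 = 2.656 °C.

2.66 °C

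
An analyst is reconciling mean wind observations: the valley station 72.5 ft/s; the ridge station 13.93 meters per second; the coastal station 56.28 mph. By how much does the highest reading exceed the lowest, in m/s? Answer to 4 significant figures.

11.23 m/s

the valley station: 72.5 ft/s = 22.0980 m/s.
the coastal station: 56.28 mph = 25.1594 m/s.
Spread: 25.1594 − 13.9300 = 11.23 m/s.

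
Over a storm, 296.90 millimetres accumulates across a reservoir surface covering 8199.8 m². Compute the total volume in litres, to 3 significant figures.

2430000 litres

1 mm over 1 m² is 1 L, so volume = 296.9 × 8199.8 = 2434520.6 L ≈ 2430000 L.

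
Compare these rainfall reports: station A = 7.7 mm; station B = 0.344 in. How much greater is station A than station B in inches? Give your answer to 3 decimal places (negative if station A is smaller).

-0.041 in

station A: 7.7 mm = 0.30315 in.
Difference: 0.30315 − 0.34400 = -0.041 in.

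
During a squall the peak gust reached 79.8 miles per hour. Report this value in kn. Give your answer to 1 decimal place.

69.3 kt

1 mph = 0.868976 kt, so 79.8 × 0.868976 = 69.3 kt.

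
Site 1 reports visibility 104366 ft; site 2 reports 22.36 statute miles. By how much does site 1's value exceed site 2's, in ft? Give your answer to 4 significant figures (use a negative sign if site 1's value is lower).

site 2: 22.36 SM = 118060.80 ft.
Difference: 104366.00 − 118060.80 = -13690 ft.

-13690 ft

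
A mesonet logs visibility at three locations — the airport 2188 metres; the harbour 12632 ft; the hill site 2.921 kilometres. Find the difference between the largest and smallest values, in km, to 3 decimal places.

1.662 km

the airport: 2188 m = 2.18800 km.
the harbour: 12632 ft = 3.85023 km.
Spread: 3.85023 − 2.18800 = 1.662 km.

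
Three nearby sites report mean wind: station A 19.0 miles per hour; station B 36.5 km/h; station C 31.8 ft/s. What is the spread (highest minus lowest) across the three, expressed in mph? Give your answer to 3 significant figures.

station B: 36.5 km/h = 22.6800 mph.
station C: 31.8 ft/s = 21.6818 mph.
Spread: 22.6800 − 19.0000 = 3.68 mph.

3.68 mph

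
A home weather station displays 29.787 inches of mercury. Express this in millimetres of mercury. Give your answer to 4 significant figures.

1 inHg = 25.4 mmHg, so 29.787 × 25.4 = 756.6 mmHg.

756.6 mmHg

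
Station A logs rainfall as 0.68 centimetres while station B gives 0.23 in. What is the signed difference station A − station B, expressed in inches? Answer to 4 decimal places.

0.0377 in

station A: 0.68 cm = 0.267717 in.
Difference: 0.267717 − 0.230000 = 0.0377 in.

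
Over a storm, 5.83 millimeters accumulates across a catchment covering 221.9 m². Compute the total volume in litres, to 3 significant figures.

1 mm over 1 m² is 1 L, so volume = 5.83 × 221.9 = 1293.677 L ≈ 1290 L.

1290 litres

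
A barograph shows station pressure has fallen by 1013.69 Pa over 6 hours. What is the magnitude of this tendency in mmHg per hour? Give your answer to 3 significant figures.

1013.69 Pa / 6 h × 0.00750062 mmHg/Pa = 1.27 mmHg/h.

1.27 mmHg per hour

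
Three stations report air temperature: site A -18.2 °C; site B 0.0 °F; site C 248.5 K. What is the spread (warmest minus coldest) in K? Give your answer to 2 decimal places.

site B: 0.0 °F = -17.778 °C.
site C: 248.5 K = -24.650 °C.
Spread: (-17.778) − (-24.650) = 6.872 °C.

6.87 K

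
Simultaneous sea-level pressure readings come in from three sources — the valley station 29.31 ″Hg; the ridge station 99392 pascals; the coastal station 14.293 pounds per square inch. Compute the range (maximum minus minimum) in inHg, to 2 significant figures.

0.25 inHg

the ridge station: 99392 Pa = 29.3504 inHg.
the coastal station: 14.293 psi = 29.1008 inHg.
Spread: 29.3504 − 29.1008 = 0.25 inHg.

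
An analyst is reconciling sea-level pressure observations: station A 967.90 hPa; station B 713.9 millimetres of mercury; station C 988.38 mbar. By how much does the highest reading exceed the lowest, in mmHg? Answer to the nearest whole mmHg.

station A: 967.90 hPa = 725.98 mmHg.
station C: 988.38 mb = 741.35 mmHg.
Spread: 741.35 − 713.90 = 27 mmHg.

27 mmHg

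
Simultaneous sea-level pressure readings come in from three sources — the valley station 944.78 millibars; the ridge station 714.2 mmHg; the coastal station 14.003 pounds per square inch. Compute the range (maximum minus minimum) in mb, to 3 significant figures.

20.7 mb

the ridge station: 714.2 mmHg = 952.188 mb.
the coastal station: 14.003 psi = 965.473 mb.
Spread: 965.473 − 944.780 = 20.7 mb.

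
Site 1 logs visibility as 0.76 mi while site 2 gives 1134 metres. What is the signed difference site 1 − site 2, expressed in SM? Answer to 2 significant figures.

site 2: 1134 m = 0.70463 SM.
Difference: 0.76000 − 0.70463 = 0.055 SM.

0.055 SM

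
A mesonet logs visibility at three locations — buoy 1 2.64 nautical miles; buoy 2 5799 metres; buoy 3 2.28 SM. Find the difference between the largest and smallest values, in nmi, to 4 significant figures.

buoy 2: 5799 m = 3.13121 nmi.
buoy 3: 2.28 SM = 1.98127 nmi.
Spread: 3.13121 − 1.98127 = 1.150 nmi.

1.150 nmi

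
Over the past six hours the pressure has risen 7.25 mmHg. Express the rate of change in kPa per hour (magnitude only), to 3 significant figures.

0.161 kPa per hour

7.25 mmHg / 6 h × 0.133322 kPa/mmHg = 0.161 kPa/h.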